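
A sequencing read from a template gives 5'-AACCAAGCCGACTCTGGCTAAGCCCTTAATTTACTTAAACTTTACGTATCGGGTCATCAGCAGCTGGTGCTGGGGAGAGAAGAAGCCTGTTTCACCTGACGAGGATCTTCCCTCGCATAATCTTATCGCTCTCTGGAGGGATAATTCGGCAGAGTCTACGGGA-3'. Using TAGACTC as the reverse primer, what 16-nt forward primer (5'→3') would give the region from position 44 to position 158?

5'-ACGTATCGGGTCATCA-3'

The reverse primer's reverse complement GAGTCTA matches the template at positions 152–158; the product starts at position 44.
The forward primer is identical to the top strand over positions 44–59: ACGTATCGGGTCATCA.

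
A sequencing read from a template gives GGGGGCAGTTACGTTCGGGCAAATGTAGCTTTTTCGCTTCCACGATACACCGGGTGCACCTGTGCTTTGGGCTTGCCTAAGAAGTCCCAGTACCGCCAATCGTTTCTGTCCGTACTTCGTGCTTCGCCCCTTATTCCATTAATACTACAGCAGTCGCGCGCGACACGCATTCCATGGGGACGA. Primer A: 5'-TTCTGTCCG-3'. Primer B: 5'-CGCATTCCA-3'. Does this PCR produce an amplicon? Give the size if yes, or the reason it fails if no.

No product — both primers anneal to the same strand and extend in the same direction.

Primer A (TTCTGTCCG) matches the top strand at positions 104–112 (3' end points downstream).
Primer B (CGCATTCCA) also matches the top strand directly, at positions 166–174 — its reverse complement TGGAATGCG is not present.
Both primers anneal to the bottom strand with 3' ends pointing the same way, so neither can prime synthesis back toward the other.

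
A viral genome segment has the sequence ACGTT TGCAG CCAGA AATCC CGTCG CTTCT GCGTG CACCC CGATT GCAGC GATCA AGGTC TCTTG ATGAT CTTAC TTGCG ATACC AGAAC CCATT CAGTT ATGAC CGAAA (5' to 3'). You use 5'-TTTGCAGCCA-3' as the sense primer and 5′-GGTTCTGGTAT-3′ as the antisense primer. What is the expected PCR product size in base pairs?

88 bp

Scanning the template, TTTGCAGCCA occurs at positions 4–13; this primer anneals to the bottom strand there with its 3' end pointing downstream.
Reverse complement of the reverse primer: ATACCAGAACC. This occurs on the top strand at positions 81–91.
Amplicon spans positions 4–91: 88 bp.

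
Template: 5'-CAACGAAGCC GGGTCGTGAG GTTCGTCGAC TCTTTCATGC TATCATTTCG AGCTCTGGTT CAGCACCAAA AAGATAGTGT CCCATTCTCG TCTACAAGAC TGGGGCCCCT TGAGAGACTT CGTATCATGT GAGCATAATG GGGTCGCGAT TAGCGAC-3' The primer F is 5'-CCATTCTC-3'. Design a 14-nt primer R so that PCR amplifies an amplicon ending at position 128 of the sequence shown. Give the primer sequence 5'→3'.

5'-ATGATACGAAGTCT-3'

The forward primer binds at positions 82–89; the product's 3' end on the top strand is position 128.
The reverse primer anneals to the top strand over positions 115–128, i.e. to AGACTTCGTATCAT.
Its sequence written 5'→3' is the reverse complement: ATGATACGAAGTCT.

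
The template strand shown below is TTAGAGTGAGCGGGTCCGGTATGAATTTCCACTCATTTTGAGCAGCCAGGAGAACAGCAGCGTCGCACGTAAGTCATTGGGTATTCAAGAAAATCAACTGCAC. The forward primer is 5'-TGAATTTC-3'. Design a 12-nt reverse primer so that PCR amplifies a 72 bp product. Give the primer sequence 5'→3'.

The forward primer binds at positions 22–29, so a 72 bp product ends at position 22 + 72 − 1 = 93.
The reverse primer anneals to the top strand over positions 82–93, i.e. to TATTCAAGAAAA.
Its sequence written 5'→3' is the reverse complement: TTTTCTTGAATA.

5'-TTTTCTTGAATA-3'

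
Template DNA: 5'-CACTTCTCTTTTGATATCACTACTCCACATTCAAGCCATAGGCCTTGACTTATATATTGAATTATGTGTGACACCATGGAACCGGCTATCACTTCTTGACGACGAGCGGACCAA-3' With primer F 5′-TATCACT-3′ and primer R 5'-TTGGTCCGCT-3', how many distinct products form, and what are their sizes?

The forward primer TATCACT matches the top strand at positions 15–21, 87–93.
The reverse primer's reverse complement is AGCGGACCAA, matching at positions 105–114.
Each forward site pairs with the reverse site to give a product ending at position 114: sizes 100, 28 bp.

Two products: 100 bp, 28 bp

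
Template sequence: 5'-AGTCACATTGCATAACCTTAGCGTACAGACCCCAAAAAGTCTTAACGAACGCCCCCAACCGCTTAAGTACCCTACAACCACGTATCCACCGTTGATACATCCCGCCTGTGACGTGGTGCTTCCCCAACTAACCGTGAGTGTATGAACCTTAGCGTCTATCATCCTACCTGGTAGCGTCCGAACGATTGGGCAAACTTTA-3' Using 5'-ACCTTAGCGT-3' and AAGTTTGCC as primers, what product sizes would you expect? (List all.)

The forward primer ACCTTAGCGT matches the top strand at positions 15–24, 146–155.
The reverse primer's reverse complement is GGCAAACTT, matching at positions 189–197.
Each forward site pairs with the reverse site to give a product ending at position 197: sizes 183, 52 bp.

183 bp, 52 bp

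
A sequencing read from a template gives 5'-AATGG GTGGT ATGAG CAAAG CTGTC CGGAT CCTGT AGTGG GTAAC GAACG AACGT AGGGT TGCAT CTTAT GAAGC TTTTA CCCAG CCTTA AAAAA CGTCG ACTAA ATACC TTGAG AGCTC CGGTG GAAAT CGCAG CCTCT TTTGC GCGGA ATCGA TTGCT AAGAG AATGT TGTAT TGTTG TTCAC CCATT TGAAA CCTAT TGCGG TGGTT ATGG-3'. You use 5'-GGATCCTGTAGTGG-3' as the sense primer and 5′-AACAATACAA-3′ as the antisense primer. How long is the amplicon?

153 bp

The forward primer matches the template at positions 27–40.
Taking the reverse complement of AACAATACAA gives TTGTATTGTT, found at positions 170–179 on the template; the primer anneals here to the top strand with its 3' end pointing upstream.
The product runs from position 27 to position 179, so its length is 179 − 27 + 1 = 153 bp.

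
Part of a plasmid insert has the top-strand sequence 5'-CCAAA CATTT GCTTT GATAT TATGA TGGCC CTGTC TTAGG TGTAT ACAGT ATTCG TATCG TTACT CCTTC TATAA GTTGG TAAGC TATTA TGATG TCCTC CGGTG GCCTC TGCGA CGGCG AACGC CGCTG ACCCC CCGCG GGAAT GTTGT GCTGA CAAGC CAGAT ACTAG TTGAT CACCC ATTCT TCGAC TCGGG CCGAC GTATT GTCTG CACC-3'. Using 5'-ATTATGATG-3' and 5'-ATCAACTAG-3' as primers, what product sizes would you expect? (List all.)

157 bp, 89 bp

The forward primer ATTATGATG matches the top strand at positions 19–27, 87–95.
The reverse primer's reverse complement is CTAGTTGAT, matching at positions 167–175.
Each forward site pairs with the reverse site to give a product ending at position 175: sizes 157, 89 bp.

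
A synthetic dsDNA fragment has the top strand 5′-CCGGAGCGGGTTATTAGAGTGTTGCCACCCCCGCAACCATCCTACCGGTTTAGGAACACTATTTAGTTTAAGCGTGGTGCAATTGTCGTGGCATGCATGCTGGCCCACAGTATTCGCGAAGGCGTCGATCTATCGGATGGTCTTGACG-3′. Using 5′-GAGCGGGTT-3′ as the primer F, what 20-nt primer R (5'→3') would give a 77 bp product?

5'-GCACCACGCTTAAACTAAAT-3'

The forward primer binds at positions 4–12, so a 77 bp product ends at position 4 + 77 − 1 = 80.
The reverse primer anneals to the top strand over positions 61–80, i.e. to ATTTAGTTTAAGCGTGGTGC.
Its sequence written 5'→3' is the reverse complement: GCACCACGCTTAAACTAAAT.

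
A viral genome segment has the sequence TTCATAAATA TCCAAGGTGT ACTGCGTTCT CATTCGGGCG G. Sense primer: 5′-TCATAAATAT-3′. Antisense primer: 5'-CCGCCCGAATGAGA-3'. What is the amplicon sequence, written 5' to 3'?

The forward primer matches the template at positions 2–11.
Reverse complement of the reverse primer: TCTCATTCGGGCGG. This occurs on the top strand at positions 28–41.
The product is the template from position 2 through 41 (40 bp).

5'-TCATAAATATCCAAGGTGTACTGCGTTCTCATTCGGGCGG-3'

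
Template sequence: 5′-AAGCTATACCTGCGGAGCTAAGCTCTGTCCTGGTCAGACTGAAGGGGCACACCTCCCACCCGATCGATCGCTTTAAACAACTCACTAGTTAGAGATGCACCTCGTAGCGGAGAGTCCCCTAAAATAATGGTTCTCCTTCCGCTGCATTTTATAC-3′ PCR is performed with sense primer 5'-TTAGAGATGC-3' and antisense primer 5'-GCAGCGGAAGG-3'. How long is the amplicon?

The forward primer matches the template at positions 89–98.
Reverse complement of the reverse primer: CCTTCCGCTGC. This occurs on the top strand at positions 135–145.
Product length = (reverse-primer end) − (forward-primer start) + 1 = 145 − 89 + 1 = 57 bp.

57 bp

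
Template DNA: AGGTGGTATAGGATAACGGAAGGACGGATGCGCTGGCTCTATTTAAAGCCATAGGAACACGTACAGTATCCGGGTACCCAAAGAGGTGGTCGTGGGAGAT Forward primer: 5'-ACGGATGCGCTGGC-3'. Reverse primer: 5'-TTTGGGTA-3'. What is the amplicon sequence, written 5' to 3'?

5'-ACGGATGCGCTGGCTCTATTTAAAGCCATAGGAACACGTACAGTATCCGGGTACCCAAA-3'

Scanning the template, ACGGATGCGCTGGC occurs at positions 24–37; this primer anneals to the bottom strand there with its 3' end pointing downstream.
The reverse primer's reverse complement is TACCCAAA, which matches the template at positions 75–82.
The product is the template from position 24 through 82 (59 bp).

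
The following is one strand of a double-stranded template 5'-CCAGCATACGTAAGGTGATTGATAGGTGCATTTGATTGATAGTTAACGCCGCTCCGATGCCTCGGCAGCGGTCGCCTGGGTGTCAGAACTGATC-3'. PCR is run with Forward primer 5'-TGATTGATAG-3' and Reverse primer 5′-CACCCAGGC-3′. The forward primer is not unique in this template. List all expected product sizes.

67 bp, 50 bp

The forward primer TGATTGATAG matches the top strand at positions 16–25, 33–42.
The reverse primer's reverse complement is GCCTGGGTG, matching at positions 74–82.
Each forward site pairs with the reverse site to give a product ending at position 82: sizes 67, 50 bp.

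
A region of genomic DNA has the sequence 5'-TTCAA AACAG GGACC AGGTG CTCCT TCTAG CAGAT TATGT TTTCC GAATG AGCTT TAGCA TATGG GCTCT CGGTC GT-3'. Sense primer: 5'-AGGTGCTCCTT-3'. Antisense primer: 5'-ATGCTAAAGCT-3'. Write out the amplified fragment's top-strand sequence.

5'-AGGTGCTCCTTCTAGCAGATTATGTTTTCCGAATGAGCTTTAGCAT-3'

Forward primer AGGTGCTCCTT is found on the top strand at positions 16–26.
The reverse primer's reverse complement is AGCTTTAGCAT, which matches the template at positions 51–61.
The product is the template from position 16 through 61 (46 bp).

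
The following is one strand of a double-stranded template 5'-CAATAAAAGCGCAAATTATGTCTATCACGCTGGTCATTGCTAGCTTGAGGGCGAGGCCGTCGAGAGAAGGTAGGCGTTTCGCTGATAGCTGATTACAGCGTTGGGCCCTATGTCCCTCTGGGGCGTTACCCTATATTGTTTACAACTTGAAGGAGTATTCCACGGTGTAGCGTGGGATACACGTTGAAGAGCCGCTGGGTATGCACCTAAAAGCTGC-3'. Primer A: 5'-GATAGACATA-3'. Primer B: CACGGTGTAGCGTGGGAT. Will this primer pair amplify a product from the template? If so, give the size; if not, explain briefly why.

No product — the primers' 3' ends point away from each other.

Primer A (GATAGACATA) has reverse complement TATGTCTATC, which matches the top strand at positions 17–26; primer A anneals to the top strand there with its 3' end pointing upstream toward position 17.
Primer B (CACGGTGTAGCGTGGGAT) matches the top strand directly at positions 161–178; it anneals to the bottom strand with its 3' end pointing downstream toward position 178.
The 3' ends diverge (primer A extends toward position 1, primer B toward position 217), so the primers never converge on a shared product.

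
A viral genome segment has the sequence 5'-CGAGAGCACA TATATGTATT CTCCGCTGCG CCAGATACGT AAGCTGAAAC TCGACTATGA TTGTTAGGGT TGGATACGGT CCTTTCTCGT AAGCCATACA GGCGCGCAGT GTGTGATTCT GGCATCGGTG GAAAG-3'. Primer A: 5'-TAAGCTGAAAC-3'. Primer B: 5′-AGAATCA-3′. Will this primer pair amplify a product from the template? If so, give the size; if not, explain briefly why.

Yes — an 81 bp product.

Primer A (TAAGCTGAAAC) matches the top strand at positions 40–50; it acts as a forward primer.
Primer B's reverse complement is TGATTCT, matching the top strand at positions 114–120; it acts as a reverse primer.
The 3' ends face each other across positions 40–120, giving an 81 bp product.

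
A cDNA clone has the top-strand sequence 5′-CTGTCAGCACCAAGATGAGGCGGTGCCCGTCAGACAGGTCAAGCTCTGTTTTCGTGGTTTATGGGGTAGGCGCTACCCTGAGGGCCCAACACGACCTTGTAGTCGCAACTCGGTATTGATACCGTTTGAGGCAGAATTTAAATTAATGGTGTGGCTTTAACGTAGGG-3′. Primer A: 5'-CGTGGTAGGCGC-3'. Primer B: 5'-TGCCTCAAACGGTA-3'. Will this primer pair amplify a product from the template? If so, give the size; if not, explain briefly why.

Primer A (CGTGGTAGGCGC) does not match the top strand, and its reverse complement GCGCCTACCACG does not match either.
With no annealing site for primer A, no amplification occurs.

No product — primer A has no binding site in the template.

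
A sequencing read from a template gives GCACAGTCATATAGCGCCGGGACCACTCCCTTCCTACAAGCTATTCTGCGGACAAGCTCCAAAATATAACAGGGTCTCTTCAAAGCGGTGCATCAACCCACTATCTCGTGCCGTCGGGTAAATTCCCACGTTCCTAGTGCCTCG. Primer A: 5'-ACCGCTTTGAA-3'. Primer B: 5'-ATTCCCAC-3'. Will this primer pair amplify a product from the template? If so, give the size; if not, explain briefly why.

No product — the primers' 3' ends point away from each other.

Primer A (ACCGCTTTGAA) has reverse complement TTCAAAGCGGT, which matches the top strand at positions 79–89; primer A anneals to the top strand there with its 3' end pointing upstream toward position 79.
Primer B (ATTCCCAC) matches the top strand directly at positions 122–129; it anneals to the bottom strand with its 3' end pointing downstream toward position 129.
The 3' ends diverge (primer A extends toward position 1, primer B toward position 144), so the primers never converge on a shared product.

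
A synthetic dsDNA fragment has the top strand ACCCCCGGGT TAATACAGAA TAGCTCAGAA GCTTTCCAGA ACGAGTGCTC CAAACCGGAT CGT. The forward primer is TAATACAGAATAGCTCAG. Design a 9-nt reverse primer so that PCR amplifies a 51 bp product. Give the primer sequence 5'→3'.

5'-GATCCGGTT-3'

The forward primer binds at positions 11–28, so a 51 bp product ends at position 11 + 51 − 1 = 61.
The reverse primer anneals to the top strand over positions 53–61, i.e. to AACCGGATC.
Its sequence written 5'→3' is the reverse complement: GATCCGGTT.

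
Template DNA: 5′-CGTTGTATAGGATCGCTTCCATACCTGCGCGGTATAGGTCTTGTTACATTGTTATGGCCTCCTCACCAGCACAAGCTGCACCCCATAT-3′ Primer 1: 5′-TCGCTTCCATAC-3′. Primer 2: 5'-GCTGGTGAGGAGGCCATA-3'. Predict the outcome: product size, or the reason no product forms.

Primer 1 (TCGCTTCCATAC) matches the top strand at positions 13–24; it acts as a forward primer.
Primer 2's reverse complement is TATGGCCTCCTCACCAGC, matching the top strand at positions 53–70; it acts as a reverse primer.
The 3' ends face each other across positions 13–70, giving a 58 bp product.

Yes — a 58 bp product.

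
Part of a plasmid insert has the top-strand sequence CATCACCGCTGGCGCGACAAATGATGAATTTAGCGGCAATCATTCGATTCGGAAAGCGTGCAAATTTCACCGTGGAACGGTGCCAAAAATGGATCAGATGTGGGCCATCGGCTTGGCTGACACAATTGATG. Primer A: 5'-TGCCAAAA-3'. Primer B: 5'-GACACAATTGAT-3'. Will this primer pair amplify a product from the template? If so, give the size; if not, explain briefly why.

No product — both primers anneal to the same strand and extend in the same direction.

Primer A (TGCCAAAA) matches the top strand at positions 81–88 (3' end points downstream).
Primer B (GACACAATTGAT) also matches the top strand directly, at positions 119–130 — its reverse complement ATCAATTGTGTC is not present.
Both primers anneal to the bottom strand with 3' ends pointing the same way, so neither can prime synthesis back toward the other.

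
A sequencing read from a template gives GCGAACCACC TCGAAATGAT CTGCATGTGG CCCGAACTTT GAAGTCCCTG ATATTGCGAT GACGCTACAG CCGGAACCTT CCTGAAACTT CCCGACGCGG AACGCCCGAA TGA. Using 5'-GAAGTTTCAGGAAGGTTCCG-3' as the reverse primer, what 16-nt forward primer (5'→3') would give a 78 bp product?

The reverse primer's reverse complement CGGAACCTTCCTGAAACTTC matches the template at positions 72–91, so the product ends at position 91.
A 78 bp product then starts at position 91 − 78 + 1 = 14.
The forward primer is identical to the top strand there: AAATGATCTGCATGTG.

5'-AAATGATCTGCATGTG-3'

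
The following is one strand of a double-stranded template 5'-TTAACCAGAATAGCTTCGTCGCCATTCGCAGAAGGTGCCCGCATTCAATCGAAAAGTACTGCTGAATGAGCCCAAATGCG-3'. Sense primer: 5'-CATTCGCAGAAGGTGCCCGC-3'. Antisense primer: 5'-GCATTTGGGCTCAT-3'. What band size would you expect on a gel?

Forward primer CATTCGCAGAAGGTGCCCGC is found on the top strand at positions 23–42.
Reverse complement of the reverse primer: ATGAGCCCAAATGC. This occurs on the top strand at positions 66–79.
Amplicon spans positions 23–79: 57 bp.

57 bp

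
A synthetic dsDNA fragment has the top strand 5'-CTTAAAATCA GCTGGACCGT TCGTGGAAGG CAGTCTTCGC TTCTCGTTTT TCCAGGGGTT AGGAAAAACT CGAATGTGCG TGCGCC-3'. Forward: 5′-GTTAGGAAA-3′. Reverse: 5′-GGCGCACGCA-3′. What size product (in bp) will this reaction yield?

Scanning the template, GTTAGGAAA occurs at positions 58–66; this primer anneals to the bottom strand there with its 3' end pointing downstream.
The reverse primer's reverse complement is TGCGTGCGCC, which matches the template at positions 77–86.
Amplicon spans positions 58–86: 29 bp.

29 bp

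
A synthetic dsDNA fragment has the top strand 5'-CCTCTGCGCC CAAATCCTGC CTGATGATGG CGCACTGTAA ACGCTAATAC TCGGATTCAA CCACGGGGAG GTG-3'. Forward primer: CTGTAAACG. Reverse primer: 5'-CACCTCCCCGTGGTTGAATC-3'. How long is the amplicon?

39 bp

Scanning the template, CTGTAAACG occurs at positions 35–43; this primer anneals to the bottom strand there with its 3' end pointing downstream.
Reverse complement of the reverse primer: GATTCAACCACGGGGAGGTG. This occurs on the top strand at positions 54–73.
The product runs from position 35 to position 73, so its length is 73 − 35 + 1 = 39 bp.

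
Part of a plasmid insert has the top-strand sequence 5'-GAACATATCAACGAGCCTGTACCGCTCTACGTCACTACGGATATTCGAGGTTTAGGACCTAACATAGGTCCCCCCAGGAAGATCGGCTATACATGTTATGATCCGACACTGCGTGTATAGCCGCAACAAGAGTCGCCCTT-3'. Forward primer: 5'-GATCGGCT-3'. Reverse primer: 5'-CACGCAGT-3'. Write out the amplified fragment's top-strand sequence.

Scanning the template, GATCGGCT occurs at positions 81–88; this primer anneals to the bottom strand there with its 3' end pointing downstream.
Taking the reverse complement of CACGCAGT gives ACTGCGTG, found at positions 108–115 on the template; the primer anneals here to the top strand with its 3' end pointing upstream.
The product is the template from position 81 through 115 (35 bp).

5'-GATCGGCTATACATGTTATGATCCGACACTGCGTG-3'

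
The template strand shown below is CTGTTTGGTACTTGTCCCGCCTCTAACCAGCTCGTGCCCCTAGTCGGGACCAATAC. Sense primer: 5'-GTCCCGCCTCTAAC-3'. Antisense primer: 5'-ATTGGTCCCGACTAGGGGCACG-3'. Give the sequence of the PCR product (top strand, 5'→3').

Scanning the template, GTCCCGCCTCTAAC occurs at positions 14–27; this primer anneals to the bottom strand there with its 3' end pointing downstream.
The reverse primer's reverse complement is CGTGCCCCTAGTCGGGACCAAT, which matches the template at positions 33–54.
The product is the template from position 14 through 54 (41 bp).

5'-GTCCCGCCTCTAACCAGCTCGTGCCCCTAGTCGGGACCAAT-3'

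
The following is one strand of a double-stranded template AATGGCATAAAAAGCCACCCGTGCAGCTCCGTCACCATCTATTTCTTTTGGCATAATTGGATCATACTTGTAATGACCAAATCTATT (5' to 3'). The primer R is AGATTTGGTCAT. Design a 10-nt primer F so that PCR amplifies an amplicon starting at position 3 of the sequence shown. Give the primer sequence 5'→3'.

The reverse primer's reverse complement ATGACCAAATCT matches the template at positions 73–84; the product starts at position 3.
The forward primer is identical to the top strand over positions 3–12: TGGCATAAAA.

5'-TGGCATAAAA-3'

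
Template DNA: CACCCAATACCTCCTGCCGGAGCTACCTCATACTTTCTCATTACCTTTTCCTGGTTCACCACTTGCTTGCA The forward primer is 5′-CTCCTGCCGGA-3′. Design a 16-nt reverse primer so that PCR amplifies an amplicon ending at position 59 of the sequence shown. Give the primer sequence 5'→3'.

5'-GTGAACCAGGAAAAGG-3'

The forward primer binds at positions 11–21; the product's 3' end on the top strand is position 59.
The reverse primer anneals to the top strand over positions 44–59, i.e. to CCTTTTCCTGGTTCAC.
Its sequence written 5'→3' is the reverse complement: GTGAACCAGGAAAAGG.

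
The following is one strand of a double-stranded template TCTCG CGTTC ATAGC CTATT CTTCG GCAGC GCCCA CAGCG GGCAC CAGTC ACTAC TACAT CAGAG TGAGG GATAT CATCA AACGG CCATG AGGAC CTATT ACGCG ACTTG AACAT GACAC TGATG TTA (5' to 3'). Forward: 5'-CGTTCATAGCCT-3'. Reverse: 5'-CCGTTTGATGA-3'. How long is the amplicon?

Forward primer CGTTCATAGCCT is found on the top strand at positions 6–17.
Reverse complement of the reverse primer: TCATCAAACGG. This occurs on the top strand at positions 75–85.
Product length = (reverse-primer end) − (forward-primer start) + 1 = 85 − 6 + 1 = 80 bp.

80 bp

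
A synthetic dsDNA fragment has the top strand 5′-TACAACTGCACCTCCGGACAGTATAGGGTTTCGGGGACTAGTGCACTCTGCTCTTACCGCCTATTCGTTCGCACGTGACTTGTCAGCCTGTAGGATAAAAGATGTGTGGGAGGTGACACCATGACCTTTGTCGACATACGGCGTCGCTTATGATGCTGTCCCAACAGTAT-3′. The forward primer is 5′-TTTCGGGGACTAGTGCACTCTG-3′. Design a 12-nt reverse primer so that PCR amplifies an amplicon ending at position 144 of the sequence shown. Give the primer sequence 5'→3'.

The forward primer binds at positions 29–50; the product's 3' end on the top strand is position 144.
The reverse primer anneals to the top strand over positions 133–144, i.e. to GACATACGGCGT.
Its sequence written 5'→3' is the reverse complement: ACGCCGTATGTC.

5'-ACGCCGTATGTC-3'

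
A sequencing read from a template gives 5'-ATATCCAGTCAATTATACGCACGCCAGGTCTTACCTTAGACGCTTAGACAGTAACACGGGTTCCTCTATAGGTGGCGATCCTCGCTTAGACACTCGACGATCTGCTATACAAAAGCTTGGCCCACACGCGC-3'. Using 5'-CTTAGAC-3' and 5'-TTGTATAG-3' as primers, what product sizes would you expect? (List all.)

78 bp, 70 bp, 28 bp

The forward primer CTTAGAC matches the top strand at positions 35–41, 43–49, 85–91.
The reverse primer's reverse complement is CTATACAA, matching at positions 105–112.
Each forward site pairs with the reverse site to give a product ending at position 112: sizes 78, 70, 28 bp.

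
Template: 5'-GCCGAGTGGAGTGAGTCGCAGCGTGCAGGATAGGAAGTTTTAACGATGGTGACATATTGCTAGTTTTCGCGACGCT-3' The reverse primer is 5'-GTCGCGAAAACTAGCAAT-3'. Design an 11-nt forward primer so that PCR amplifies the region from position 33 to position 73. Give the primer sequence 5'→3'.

The reverse primer's reverse complement ATTGCTAGTTTTCGCGAC matches the template at positions 56–73; the product starts at position 33.
The forward primer is identical to the top strand over positions 33–43: GGAAGTTTTAA.

5'-GGAAGTTTTAA-3'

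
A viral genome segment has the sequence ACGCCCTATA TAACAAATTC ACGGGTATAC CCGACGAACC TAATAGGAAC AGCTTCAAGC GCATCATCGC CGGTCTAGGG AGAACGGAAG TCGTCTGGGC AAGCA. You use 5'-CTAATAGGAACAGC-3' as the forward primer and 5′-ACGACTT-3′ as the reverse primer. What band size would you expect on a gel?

55 bp

The forward primer matches the template at positions 40–53.
Reverse complement of the reverse primer: AAGTCGT. This occurs on the top strand at positions 88–94.
Amplicon spans positions 40–94: 55 bp.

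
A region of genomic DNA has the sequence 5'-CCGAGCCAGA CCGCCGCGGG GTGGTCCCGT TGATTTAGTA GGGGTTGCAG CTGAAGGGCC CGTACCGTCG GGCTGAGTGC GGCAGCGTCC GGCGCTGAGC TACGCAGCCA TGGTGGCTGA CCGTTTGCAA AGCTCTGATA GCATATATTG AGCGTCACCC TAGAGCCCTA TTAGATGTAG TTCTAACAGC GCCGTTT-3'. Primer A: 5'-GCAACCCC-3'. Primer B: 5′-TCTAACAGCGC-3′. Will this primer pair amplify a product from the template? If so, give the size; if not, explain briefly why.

No product — the primers' 3' ends point away from each other.

Primer A (GCAACCCC) has reverse complement GGGGTTGC, which matches the top strand at positions 41–48; primer A anneals to the top strand there with its 3' end pointing upstream toward position 41.
Primer B (TCTAACAGCGC) matches the top strand directly at positions 182–192; it anneals to the bottom strand with its 3' end pointing downstream toward position 192.
The 3' ends diverge (primer A extends toward position 1, primer B toward position 197), so the primers never converge on a shared product.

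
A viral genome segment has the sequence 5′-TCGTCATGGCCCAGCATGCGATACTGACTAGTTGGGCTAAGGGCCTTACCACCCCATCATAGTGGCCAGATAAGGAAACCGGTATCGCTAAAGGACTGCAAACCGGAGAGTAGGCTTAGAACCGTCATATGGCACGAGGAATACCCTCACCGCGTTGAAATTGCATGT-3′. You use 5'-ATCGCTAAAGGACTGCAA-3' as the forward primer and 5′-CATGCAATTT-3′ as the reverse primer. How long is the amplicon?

Forward primer ATCGCTAAAGGACTGCAA is found on the top strand at positions 84–101.
Taking the reverse complement of CATGCAATTT gives AAATTGCATG, found at positions 158–167 on the template; the primer anneals here to the top strand with its 3' end pointing upstream.
Amplicon spans positions 84–167: 84 bp.

84 bp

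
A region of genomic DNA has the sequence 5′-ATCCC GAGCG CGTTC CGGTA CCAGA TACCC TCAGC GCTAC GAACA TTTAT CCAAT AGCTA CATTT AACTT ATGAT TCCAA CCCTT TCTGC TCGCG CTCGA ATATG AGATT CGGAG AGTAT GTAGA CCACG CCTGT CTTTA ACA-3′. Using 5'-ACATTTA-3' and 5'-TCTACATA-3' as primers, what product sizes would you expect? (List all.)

The forward primer ACATTTA matches the top strand at positions 43–49, 60–66.
The reverse primer's reverse complement is TATGTAGA, matching at positions 118–125.
Each forward site pairs with the reverse site to give a product ending at position 125: sizes 83, 66 bp.

83 bp, 66 bp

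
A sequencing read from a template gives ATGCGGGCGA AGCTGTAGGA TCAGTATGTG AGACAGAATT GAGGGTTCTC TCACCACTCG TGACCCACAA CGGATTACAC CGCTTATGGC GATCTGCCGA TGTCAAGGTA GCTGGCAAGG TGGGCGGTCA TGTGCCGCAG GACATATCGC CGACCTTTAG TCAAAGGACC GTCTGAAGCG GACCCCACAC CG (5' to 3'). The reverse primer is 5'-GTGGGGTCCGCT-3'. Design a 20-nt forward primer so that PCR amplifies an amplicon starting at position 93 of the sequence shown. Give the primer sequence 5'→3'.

5'-TCTGCCGATGTCAAGGTAGC-3'

The reverse primer's reverse complement AGCGGACCCCAC matches the template at positions 177–188; the product starts at position 93.
The forward primer is identical to the top strand over positions 93–112: TCTGCCGATGTCAAGGTAGC.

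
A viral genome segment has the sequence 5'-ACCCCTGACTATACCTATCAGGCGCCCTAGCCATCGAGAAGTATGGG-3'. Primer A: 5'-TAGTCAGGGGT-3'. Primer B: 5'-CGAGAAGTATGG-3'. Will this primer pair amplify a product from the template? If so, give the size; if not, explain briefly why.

No product — the primers' 3' ends point away from each other.

Primer A (TAGTCAGGGGT) has reverse complement ACCCCTGACTA, which matches the top strand at positions 1–11; primer A anneals to the top strand there with its 3' end pointing upstream toward position 1.
Primer B (CGAGAAGTATGG) matches the top strand directly at positions 35–46; it anneals to the bottom strand with its 3' end pointing downstream toward position 46.
The 3' ends diverge (primer A extends toward position 1, primer B toward position 47), so the primers never converge on a shared product.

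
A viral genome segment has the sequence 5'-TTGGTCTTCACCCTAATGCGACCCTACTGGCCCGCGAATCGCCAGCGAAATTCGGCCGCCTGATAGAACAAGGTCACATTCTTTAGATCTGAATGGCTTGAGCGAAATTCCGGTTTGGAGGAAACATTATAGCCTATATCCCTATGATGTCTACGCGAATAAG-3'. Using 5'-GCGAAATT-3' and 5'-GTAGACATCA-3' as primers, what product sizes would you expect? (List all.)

110 bp, 53 bp

The forward primer GCGAAATT matches the top strand at positions 45–52, 102–109.
The reverse primer's reverse complement is TGATGTCTAC, matching at positions 145–154.
Each forward site pairs with the reverse site to give a product ending at position 154: sizes 110, 53 bp.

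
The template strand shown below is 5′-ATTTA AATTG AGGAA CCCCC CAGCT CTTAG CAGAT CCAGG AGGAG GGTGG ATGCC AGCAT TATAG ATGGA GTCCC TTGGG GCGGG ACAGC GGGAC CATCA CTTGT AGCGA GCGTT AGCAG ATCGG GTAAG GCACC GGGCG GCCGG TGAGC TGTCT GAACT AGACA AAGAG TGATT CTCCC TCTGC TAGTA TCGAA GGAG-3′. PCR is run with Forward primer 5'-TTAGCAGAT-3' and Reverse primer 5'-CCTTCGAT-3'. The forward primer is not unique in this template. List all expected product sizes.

171 bp, 84 bp

The forward primer TTAGCAGAT matches the top strand at positions 27–35, 114–122.
The reverse primer's reverse complement is ATCGAAGG, matching at positions 190–197.
Each forward site pairs with the reverse site to give a product ending at position 197: sizes 171, 84 bp.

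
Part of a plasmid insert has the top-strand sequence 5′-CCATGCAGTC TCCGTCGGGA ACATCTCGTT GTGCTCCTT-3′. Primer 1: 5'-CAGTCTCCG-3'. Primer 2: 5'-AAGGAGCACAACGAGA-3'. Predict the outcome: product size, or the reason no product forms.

Yes — a 34 bp product.

Primer 1 (CAGTCTCCG) matches the top strand at positions 6–14; it acts as a forward primer.
Primer 2's reverse complement is TCTCGTTGTGCTCCTT, matching the top strand at positions 24–39; it acts as a reverse primer.
The 3' ends face each other across positions 6–39, giving a 34 bp product.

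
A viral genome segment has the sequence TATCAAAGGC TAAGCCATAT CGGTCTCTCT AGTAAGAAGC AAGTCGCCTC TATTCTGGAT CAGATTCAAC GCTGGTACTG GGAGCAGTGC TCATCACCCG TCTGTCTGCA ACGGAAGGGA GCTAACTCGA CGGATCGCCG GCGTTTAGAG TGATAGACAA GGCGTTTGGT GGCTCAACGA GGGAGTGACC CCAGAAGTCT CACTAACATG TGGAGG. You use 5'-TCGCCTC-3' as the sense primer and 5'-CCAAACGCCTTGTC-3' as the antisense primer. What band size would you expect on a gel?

Scanning the template, TCGCCTC occurs at positions 44–50; this primer anneals to the bottom strand there with its 3' end pointing downstream.
The reverse primer's reverse complement is GACAAGGCGTTTGG, which matches the template at positions 156–169.
Amplicon spans positions 44–169: 126 bp.

126 bp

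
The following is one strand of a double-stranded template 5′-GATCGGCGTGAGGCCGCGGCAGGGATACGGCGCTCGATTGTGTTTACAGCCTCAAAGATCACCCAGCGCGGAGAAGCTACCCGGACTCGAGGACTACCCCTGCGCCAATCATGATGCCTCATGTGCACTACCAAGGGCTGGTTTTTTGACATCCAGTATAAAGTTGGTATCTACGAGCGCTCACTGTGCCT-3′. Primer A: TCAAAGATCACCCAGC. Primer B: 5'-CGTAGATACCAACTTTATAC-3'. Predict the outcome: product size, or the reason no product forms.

Yes — a 124 bp product.

Primer A (TCAAAGATCACCCAGC) matches the top strand at positions 52–67; it acts as a forward primer.
Primer B's reverse complement is GTATAAAGTTGGTATCTACG, matching the top strand at positions 156–175; it acts as a reverse primer.
The 3' ends face each other across positions 52–175, giving a 124 bp product.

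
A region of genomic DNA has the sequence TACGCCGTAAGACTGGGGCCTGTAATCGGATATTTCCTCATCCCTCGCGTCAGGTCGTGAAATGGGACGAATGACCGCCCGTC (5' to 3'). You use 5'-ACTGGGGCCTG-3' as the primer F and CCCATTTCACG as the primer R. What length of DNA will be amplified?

The forward primer matches the template at positions 12–22.
Reverse complement of the reverse primer: CGTGAAATGGG. This occurs on the top strand at positions 56–66.
Product length = (reverse-primer end) − (forward-primer start) + 1 = 66 − 12 + 1 = 55 bp.

55 bp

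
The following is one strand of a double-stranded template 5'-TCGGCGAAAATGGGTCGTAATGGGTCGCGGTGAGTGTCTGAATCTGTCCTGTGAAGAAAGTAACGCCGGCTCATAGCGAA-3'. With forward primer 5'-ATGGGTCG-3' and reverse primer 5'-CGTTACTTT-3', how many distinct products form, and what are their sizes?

The forward primer ATGGGTCG matches the top strand at positions 10–17, 20–27.
The reverse primer's reverse complement is AAAGTAACG, matching at positions 57–65.
Each forward site pairs with the reverse site to give a product ending at position 65: sizes 56, 46 bp.

Two products: 56 bp, 46 bp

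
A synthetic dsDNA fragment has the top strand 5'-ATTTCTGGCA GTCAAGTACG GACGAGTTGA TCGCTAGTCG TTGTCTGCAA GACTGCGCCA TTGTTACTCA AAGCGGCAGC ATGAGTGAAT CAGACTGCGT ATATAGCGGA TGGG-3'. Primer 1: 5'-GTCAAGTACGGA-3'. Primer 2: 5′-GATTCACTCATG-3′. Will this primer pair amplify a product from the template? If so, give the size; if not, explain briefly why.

Primer 1 (GTCAAGTACGGA) matches the top strand at positions 11–22; it acts as a forward primer.
Primer 2's reverse complement is CATGAGTGAATC, matching the top strand at positions 80–91; it acts as a reverse primer.
The 3' ends face each other across positions 11–91, giving an 81 bp product.

Yes — an 81 bp product.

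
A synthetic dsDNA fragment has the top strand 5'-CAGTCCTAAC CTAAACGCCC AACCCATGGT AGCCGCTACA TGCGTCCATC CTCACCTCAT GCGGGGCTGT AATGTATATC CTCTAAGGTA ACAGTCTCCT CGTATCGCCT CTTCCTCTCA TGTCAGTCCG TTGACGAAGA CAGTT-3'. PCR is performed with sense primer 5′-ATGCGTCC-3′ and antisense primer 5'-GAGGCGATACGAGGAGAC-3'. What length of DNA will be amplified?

72 bp

Forward primer ATGCGTCC is found on the top strand at positions 40–47.
The reverse primer's reverse complement is GTCTCCTCGTATCGCCTC, which matches the template at positions 94–111.
Amplicon spans positions 40–111: 72 bp.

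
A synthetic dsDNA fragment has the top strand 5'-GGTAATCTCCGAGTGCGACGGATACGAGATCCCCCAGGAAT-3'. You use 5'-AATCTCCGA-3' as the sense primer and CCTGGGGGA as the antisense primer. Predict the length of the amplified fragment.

Scanning the template, AATCTCCGA occurs at positions 4–12; this primer anneals to the bottom strand there with its 3' end pointing downstream.
The reverse primer's reverse complement is TCCCCCAGG, which matches the template at positions 30–38.
The product runs from position 4 to position 38, so its length is 38 − 4 + 1 = 35 bp.

35 bp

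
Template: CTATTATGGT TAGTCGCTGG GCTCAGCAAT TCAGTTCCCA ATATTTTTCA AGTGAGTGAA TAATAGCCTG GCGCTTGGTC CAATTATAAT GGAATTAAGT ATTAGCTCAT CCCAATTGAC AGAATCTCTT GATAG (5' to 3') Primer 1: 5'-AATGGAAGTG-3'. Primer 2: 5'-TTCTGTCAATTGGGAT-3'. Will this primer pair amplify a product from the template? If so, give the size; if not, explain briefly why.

Primer 1 (AATGGAAGTG) does not match the top strand, and its reverse complement CACTTCCATT does not match either.
With no annealing site for primer 1, no amplification occurs.

No product — primer 1 has no binding site in the template.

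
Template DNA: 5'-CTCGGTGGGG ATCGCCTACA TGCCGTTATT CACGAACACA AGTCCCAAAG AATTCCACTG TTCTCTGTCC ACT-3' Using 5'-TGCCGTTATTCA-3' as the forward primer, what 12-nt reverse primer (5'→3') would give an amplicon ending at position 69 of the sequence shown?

The forward primer binds at positions 21–32; the product's 3' end on the top strand is position 69.
The reverse primer anneals to the top strand over positions 58–69, i.e. to CTGTTCTCTGTC.
Its sequence written 5'→3' is the reverse complement: GACAGAGAACAG.

5'-GACAGAGAACAG-3'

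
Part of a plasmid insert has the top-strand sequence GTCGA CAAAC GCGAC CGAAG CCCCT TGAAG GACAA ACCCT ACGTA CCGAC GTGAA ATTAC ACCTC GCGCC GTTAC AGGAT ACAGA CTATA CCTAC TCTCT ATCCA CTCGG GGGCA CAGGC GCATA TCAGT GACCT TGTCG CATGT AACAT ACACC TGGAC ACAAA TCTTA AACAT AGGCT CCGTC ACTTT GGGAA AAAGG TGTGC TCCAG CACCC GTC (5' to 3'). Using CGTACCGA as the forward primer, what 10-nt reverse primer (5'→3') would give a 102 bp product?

5'-ATGCGACAAG-3'

The forward primer binds at positions 42–49, so a 102 bp product ends at position 42 + 102 − 1 = 143.
The reverse primer anneals to the top strand over positions 134–143, i.e. to CTTGTCGCAT.
Its sequence written 5'→3' is the reverse complement: ATGCGACAAG.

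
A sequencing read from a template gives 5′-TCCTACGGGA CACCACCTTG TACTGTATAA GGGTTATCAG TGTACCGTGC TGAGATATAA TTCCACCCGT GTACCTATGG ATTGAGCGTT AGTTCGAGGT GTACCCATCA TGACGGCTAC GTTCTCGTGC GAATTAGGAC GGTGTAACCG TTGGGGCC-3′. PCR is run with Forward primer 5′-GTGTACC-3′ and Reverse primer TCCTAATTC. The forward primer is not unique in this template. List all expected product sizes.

The forward primer GTGTACC matches the top strand at positions 40–46, 69–75, 99–105.
The reverse primer's reverse complement is GAATTAGGA, matching at positions 131–139.
Each forward site pairs with the reverse site to give a product ending at position 139: sizes 100, 71, 41 bp.

100 bp, 71 bp, 41 bp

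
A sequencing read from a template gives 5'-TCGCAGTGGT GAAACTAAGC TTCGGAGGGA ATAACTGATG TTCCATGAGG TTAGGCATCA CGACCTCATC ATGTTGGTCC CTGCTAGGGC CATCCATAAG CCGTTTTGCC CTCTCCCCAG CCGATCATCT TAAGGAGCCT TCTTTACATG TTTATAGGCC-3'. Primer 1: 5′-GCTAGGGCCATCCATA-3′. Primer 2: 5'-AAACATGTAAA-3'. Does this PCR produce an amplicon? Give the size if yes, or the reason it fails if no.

Yes — a 71 bp product.

Primer 1 (GCTAGGGCCATCCATA) matches the top strand at positions 83–98; it acts as a forward primer.
Primer 2's reverse complement is TTTACATGTTT, matching the top strand at positions 143–153; it acts as a reverse primer.
The 3' ends face each other across positions 83–153, giving a 71 bp product.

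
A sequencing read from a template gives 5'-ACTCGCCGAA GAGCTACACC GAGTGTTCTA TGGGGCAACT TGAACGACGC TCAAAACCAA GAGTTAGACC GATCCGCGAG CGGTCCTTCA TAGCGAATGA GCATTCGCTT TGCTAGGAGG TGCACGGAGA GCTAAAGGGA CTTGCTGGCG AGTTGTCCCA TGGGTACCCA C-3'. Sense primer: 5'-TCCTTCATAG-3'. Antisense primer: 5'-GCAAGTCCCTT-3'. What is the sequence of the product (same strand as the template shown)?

5'-TCCTTCATAGCGAATGAGCATTCGCTTTGCTAGGAGGTGCACGGAGAGCTAAAGGGACTTGC-3'

The forward primer matches the template at positions 84–93.
Reverse complement of the reverse primer: AAGGGACTTGC. This occurs on the top strand at positions 135–145.
The product is the template from position 84 through 145 (62 bp).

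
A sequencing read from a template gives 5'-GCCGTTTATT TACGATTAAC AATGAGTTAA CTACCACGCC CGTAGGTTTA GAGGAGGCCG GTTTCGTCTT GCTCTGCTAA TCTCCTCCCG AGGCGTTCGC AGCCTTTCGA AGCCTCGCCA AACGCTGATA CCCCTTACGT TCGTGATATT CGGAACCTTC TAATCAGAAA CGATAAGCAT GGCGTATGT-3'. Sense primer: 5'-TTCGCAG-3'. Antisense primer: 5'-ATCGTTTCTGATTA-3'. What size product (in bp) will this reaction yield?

The forward primer matches the template at positions 96–102.
Reverse complement of the reverse primer: TAATCAGAAACGAT. This occurs on the top strand at positions 161–174.
Product length = (reverse-primer end) − (forward-primer start) + 1 = 174 − 96 + 1 = 79 bp.

79 bp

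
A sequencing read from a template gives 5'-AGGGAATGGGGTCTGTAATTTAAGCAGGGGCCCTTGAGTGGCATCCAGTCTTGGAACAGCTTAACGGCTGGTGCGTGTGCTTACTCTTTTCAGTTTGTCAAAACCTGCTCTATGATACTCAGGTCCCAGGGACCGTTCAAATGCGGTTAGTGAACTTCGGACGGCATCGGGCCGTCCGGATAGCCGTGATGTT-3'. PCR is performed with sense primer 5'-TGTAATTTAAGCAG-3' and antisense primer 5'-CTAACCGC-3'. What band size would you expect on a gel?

Forward primer TGTAATTTAAGCAG is found on the top strand at positions 14–27.
Reverse complement of the reverse primer: GCGGTTAG. This occurs on the top strand at positions 143–150.
Product length = (reverse-primer end) − (forward-primer start) + 1 = 150 − 14 + 1 = 137 bp.

137 bp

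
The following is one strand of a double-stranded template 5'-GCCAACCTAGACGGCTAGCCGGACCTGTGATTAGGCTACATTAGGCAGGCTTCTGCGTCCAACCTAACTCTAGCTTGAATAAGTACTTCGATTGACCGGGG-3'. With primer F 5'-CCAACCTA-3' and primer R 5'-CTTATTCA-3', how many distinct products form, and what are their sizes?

The forward primer CCAACCTA matches the top strand at positions 2–9, 59–66.
The reverse primer's reverse complement is TGAATAAG, matching at positions 76–83.
Each forward site pairs with the reverse site to give a product ending at position 83: sizes 82, 25 bp.

Two products: 82 bp, 25 bp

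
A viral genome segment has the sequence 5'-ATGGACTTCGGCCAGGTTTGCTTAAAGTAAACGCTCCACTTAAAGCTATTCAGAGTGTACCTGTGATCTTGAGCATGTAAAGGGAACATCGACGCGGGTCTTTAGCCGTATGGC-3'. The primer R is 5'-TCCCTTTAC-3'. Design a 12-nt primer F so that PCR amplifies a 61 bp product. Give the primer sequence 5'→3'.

The reverse primer's reverse complement GTAAAGGGA matches the template at positions 77–85, so the product ends at position 85.
A 61 bp product then starts at position 85 − 61 + 1 = 25.
The forward primer is identical to the top strand there: AAGTAAACGCTC.

5'-AAGTAAACGCTC-3'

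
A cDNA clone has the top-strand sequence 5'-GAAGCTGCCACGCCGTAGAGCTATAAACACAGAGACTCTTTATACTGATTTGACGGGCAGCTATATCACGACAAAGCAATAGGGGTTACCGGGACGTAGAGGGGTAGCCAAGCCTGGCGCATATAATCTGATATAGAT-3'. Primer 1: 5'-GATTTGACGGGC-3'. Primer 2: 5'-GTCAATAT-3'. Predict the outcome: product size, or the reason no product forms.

Primer 2 (GTCAATAT) does not match the top strand, and its reverse complement ATATTGAC does not match either.
With no annealing site for primer 2, no amplification occurs.

No product — primer 2 has no binding site in the template.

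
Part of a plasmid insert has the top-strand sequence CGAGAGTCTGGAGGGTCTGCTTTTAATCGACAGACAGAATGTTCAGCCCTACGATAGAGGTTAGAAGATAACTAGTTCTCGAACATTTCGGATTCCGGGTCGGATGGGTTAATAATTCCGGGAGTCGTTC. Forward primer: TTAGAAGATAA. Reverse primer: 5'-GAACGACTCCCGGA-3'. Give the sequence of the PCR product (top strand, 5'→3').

The forward primer matches the template at positions 61–71.
The reverse primer's reverse complement is TCCGGGAGTCGTTC, which matches the template at positions 117–130.
The product is the template from position 61 through 130 (70 bp).

5'-TTAGAAGATAACTAGTTCTCGAACATTTCGGATTCCGGGTCGGATGGGTTAATAATTCCGGGAGTCGTTC-3'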